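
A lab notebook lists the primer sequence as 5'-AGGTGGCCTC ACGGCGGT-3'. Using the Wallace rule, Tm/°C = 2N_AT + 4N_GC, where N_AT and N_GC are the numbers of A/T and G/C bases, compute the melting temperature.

62°C

C=5, G=8, A=2, T=3
A+T = 5, G+C = 13
Tm = 2(5) + 4(13) = 10 + 52 = 62°C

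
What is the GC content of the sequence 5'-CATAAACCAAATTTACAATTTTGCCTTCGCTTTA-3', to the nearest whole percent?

Base counts: T=13, A=11, C=8, G=2
G+C = 2 + 8 = 10 out of 34 bases
%GC = 10/34 × 100 = 29.41% ≈ 29%

29%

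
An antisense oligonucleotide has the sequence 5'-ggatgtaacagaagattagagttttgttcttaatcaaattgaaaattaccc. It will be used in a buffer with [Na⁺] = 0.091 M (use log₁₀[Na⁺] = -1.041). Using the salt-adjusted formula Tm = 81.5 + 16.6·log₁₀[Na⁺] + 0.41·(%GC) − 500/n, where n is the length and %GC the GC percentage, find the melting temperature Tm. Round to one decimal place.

Length n = 51. Base counts: C=6, G=9, T=17, A=19
G+C = 15, so %GC = 15/51 × 100 = 29.412%
Salt term: 16.6 × (-1.041) = -17.281
GC term: 0.41 × 29.412 = 12.059; length term: −500/51 = −9.804
Tm = 81.5 + (-17.281) + 12.059 − 9.804 = 66.474 → 66.5°C

66.5°C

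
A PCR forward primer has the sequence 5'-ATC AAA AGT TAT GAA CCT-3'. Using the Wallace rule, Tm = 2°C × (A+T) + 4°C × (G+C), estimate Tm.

Counting bases: T=5, A=8, C=3, G=2
AT pairs contribute 13, GC pairs contribute 5.
Tm = 2(13) + 4(5) = 26 + 20 = 46°C

46°C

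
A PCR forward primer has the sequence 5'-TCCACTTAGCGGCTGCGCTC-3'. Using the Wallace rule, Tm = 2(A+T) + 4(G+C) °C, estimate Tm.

Counting bases: G=5, C=8, T=5, A=2
A+T = 7, G+C = 13
Tm = 2×7 + 4×13 = 66°C

66°C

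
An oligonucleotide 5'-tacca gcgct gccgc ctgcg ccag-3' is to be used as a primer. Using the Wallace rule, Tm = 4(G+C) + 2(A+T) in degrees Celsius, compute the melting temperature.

84°C

Counting bases: C=11, A=3, T=3, G=7
So N_AT = 6 and N_GC = 18.
Tm = 4·18 + 2·6 = 72 + 12 = 84°C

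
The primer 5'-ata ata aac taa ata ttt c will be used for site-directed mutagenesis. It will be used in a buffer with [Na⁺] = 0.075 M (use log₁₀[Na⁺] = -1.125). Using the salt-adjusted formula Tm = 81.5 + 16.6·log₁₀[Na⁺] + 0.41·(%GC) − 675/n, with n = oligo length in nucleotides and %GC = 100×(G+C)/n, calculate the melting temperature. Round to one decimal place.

31.6°C

Length n = 19. Base counts: A=10, C=2, G=0, T=7
G+C = 2, so %GC = 2/19 × 100 = 10.526%
Salt term: 16.6 × (-1.125) = -18.675
GC term: 0.41 × 10.526 = 4.316; length term: −675/19 = −35.526
Tm = 81.5 + (-18.675) + 4.316 − 35.526 = 31.615 → 31.6°C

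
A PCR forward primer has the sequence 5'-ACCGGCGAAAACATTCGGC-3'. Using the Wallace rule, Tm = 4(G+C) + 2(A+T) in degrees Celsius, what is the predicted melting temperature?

Counting bases: A=6, T=2, G=5, C=6
A+T = 8, G+C = 11
Tm = 2(8) + 4(11) = 16 + 44 = 60°C

60°C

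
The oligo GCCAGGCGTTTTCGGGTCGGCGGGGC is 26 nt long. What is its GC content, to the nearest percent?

77%

Counting bases: T=5, G=13, C=7, A=1
G+C = 13 + 7 = 20 out of 26 bases
%GC = 20/26 × 100 = 76.92% ≈ 77%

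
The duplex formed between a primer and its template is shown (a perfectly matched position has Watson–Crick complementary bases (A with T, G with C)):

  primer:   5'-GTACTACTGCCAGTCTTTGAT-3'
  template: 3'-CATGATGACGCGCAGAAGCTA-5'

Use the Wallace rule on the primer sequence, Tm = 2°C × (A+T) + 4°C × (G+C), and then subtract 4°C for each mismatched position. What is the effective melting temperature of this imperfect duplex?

48°C

Primer base counts: A=4, T=8, G=4, C=5 → A+T=12, G+C=9
Perfect-match Tm = 2(12) + 4(9) = 24 + 36 = 60°C
Mismatches (positions where the bases are not complementary): 3 (at positions 11, 12, 18)
Effective Tm = 60 − 3×4 = 60 − 12 = 48°C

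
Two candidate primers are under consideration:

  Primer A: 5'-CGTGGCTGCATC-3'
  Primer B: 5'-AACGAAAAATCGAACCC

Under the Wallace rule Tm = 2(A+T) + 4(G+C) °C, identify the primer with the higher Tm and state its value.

Primer B, 48°C

Primer A: A+T=4, G+C=8 → Tm = 2(4)+4(8) = 40°C
Primer B: A+T=10, G+C=7 → Tm = 2(10)+4(7) = 48°C
40°C vs 48°C → primer B is higher.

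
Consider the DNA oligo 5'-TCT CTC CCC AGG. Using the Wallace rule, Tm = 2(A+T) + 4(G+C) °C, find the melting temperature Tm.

40°C

Base counts: C=6, A=1, T=3, G=2
A+T = 4, G+C = 8
Tm = 2(4) + 4(8) = 8 + 32 = 40°C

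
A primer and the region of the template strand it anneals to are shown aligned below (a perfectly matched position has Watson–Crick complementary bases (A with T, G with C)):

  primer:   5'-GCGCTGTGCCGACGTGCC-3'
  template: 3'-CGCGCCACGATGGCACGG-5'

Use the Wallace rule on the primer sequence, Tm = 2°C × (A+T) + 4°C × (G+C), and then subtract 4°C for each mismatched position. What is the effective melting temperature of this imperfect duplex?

48°C

Primer base counts: A=1, T=3, G=7, C=7 → A+T=4, G+C=14
Perfect-match Tm = 2(4) + 4(14) = 8 + 56 = 64°C
Mismatches (positions where the bases are not complementary): 4 (at positions 5, 10, 11, 12)
Effective Tm = 64 − 4×4 = 64 − 16 = 48°C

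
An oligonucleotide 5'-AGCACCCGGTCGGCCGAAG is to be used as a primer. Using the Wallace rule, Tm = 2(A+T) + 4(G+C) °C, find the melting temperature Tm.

Scanning the sequence gives C=7, T=1, A=4, G=7.
A+T = 5, G+C = 14
Tm = 2(5) + 4(14) = 10 + 56 = 66°C

66°C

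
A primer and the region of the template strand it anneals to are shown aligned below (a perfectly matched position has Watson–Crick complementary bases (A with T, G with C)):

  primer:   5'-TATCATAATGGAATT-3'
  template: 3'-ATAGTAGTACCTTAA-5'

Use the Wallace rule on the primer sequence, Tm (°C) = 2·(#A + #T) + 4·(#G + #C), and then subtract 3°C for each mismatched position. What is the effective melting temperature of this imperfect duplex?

Primer base counts: A=6, T=6, G=2, C=1 → A+T=12, G+C=3
Perfect-match Tm = 2(12) + 4(3) = 24 + 12 = 36°C
Mismatches (positions where the bases are not complementary): 1 (at position 7)
Effective Tm = 36 − 1×3 = 36 − 3 = 33°C

33°C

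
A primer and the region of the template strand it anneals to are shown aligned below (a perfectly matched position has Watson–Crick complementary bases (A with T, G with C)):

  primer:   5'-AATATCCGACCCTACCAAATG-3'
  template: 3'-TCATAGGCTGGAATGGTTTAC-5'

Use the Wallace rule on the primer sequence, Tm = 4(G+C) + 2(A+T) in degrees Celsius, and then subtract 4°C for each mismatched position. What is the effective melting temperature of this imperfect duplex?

Primer base counts: A=8, T=4, G=2, C=7 → A+T=12, G+C=9
Perfect-match Tm = 2(12) + 4(9) = 24 + 36 = 60°C
Mismatches (positions where the bases are not complementary): 2 (at positions 2, 12)
Effective Tm = 60 − 2×4 = 60 − 8 = 52°C

52°C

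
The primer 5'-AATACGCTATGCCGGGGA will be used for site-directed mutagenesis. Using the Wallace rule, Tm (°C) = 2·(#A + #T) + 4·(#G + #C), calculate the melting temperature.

Counting bases: C=4, T=3, A=5, G=6
AT pairs contribute 8, GC pairs contribute 10.
Tm = 4·10 + 2·8 = 40 + 16 = 56°C

56°C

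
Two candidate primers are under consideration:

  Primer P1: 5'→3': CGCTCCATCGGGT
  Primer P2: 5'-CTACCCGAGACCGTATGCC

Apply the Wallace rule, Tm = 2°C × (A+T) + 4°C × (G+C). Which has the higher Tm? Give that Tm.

Primer P2, 62°C

Primer P1: A+T=4, G+C=9 → Tm = 2(4)+4(9) = 44°C
Primer P2: A+T=7, G+C=12 → Tm = 2(7)+4(12) = 62°C
44°C vs 62°C → primer P2 is higher.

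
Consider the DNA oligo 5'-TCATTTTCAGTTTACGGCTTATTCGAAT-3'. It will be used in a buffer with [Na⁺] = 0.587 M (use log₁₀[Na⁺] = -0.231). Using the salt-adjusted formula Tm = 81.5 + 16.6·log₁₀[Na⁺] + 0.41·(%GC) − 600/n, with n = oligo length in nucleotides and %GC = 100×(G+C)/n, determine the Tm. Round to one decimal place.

69.4°C

Length n = 28. Counting bases: G=4, T=13, A=6, C=5
G+C = 9, so %GC = 9/28 × 100 = 32.143%
Salt term: 16.6 × (-0.231) = -3.835
GC term: 0.41 × 32.143 = 13.179; length term: −600/28 = −21.429
Tm = 81.5 + (-3.835) + 13.179 − 21.429 = 69.415 → 69.4°C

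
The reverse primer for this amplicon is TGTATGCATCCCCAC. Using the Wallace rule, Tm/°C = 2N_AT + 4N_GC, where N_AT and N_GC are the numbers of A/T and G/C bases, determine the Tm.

Counting bases: T=4, A=3, G=2, C=6
So N_AT = 7 and N_GC = 8.
Tm = 2(7) + 4(8) = 14 + 32 = 46°C

46°C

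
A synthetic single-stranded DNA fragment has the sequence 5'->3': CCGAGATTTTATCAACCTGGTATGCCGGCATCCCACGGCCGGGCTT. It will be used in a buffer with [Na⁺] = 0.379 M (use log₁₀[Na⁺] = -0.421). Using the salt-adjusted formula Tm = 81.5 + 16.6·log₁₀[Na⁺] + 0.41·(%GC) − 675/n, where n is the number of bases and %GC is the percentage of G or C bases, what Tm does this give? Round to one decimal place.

Length n = 46. Counting bases: C=15, A=8, T=11, G=12
G+C = 27, so %GC = 27/46 × 100 = 58.696%
Salt term: 16.6 × (-0.421) = -6.989
GC term: 0.41 × 58.696 = 24.065; length term: −675/46 = −14.674
Tm = 81.5 + (-6.989) + 24.065 − 14.674 = 83.902 → 83.9°C

83.9°C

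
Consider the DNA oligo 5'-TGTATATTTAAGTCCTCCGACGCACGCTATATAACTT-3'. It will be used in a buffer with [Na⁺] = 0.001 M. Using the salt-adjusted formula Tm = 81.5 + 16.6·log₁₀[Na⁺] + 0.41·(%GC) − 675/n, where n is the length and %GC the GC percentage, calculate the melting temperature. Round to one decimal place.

Length n = 37. T=13, A=10, G=5, C=9
G+C = 14, so %GC = 14/37 × 100 = 37.838%
Salt term: 16.6 × (-3) = -49.8
GC term: 0.41 × 37.838 = 15.514; length term: −675/37 = −18.243
Tm = 81.5 + (-49.8) + 15.514 − 18.243 = 28.971 → 29.0°C

29.0°C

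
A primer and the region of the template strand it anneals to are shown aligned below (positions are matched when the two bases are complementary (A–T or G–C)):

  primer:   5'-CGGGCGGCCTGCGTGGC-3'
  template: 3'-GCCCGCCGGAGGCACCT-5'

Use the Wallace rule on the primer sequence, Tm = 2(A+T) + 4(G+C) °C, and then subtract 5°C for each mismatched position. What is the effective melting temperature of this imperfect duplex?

Primer base counts: A=0, T=2, G=9, C=6 → A+T=2, G+C=15
Perfect-match Tm = 2(2) + 4(15) = 4 + 60 = 64°C
Mismatches (positions where the bases are not complementary): 2 (at positions 11, 17)
Effective Tm = 64 − 2×5 = 64 − 10 = 54°C

54°C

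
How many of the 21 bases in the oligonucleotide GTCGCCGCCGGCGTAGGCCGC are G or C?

18

Base counts: T=2, A=1, C=9, G=9
Total G or C: 9 + 9 = 18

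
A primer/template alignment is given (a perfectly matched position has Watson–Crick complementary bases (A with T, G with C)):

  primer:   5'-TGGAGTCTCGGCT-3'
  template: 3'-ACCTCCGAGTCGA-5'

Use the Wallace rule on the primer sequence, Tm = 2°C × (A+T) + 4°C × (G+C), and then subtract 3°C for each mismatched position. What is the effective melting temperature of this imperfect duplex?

Primer base counts: A=1, T=4, G=5, C=3 → A+T=5, G+C=8
Perfect-match Tm = 2(5) + 4(8) = 10 + 32 = 42°C
Mismatches (positions where the bases are not complementary): 2 (at positions 6, 10)
Effective Tm = 42 − 2×3 = 42 − 6 = 36°C

36°C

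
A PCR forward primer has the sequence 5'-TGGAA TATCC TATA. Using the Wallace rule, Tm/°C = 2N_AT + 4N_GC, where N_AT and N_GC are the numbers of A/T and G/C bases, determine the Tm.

36°C

Counting bases: G=2, T=5, C=2, A=5
So N_AT = 10 and N_GC = 4.
Tm = 2×10 + 4×4 = 36°C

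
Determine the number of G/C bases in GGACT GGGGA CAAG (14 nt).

9

Scanning the sequence gives G=7, C=2, A=4, T=1.
Total G or C: 7 + 2 = 9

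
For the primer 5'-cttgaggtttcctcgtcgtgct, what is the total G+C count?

G=6, C=6, T=9, A=1
G+C = 6 + 6 = 12

12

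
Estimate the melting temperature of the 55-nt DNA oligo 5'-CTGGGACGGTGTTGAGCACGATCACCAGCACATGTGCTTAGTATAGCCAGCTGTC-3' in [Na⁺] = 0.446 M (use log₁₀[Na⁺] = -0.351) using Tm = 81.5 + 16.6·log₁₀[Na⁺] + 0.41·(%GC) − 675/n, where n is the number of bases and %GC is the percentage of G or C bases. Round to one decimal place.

85.8°C

Length n = 55. Counting bases: A=12, G=16, C=14, T=13
G+C = 30, so %GC = 30/55 × 100 = 54.545%
Salt term: 16.6 × (-0.351) = -5.827
GC term: 0.41 × 54.545 = 22.363; length term: −675/55 = −12.273
Tm = 81.5 + (-5.827) + 22.363 − 12.273 = 85.763 → 85.8°C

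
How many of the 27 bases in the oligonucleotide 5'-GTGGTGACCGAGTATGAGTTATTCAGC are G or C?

13

A=6, T=8, G=9, C=4
G+C = 9 + 4 = 13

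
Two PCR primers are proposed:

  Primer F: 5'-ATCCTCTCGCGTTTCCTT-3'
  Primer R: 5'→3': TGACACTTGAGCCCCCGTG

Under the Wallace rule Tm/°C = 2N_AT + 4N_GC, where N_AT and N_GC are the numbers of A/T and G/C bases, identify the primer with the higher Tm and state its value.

Primer R, 62°C

Primer F: A+T=9, G+C=9 → Tm = 2(9)+4(9) = 54°C
Primer R: A+T=7, G+C=12 → Tm = 2(7)+4(12) = 62°C
54°C vs 62°C → primer R is higher.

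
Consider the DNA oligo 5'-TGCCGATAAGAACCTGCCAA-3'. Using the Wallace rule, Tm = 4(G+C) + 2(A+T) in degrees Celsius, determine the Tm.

60°C

Base counts: A=7, C=6, T=3, G=4
A+T = 10, G+C = 10
Tm = 2×10 + 4×10 = 60°C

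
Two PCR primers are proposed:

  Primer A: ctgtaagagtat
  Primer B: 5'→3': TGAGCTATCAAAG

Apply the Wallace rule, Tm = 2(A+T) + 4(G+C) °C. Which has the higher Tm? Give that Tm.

Primer B, 36°C

Primer A: A+T=8, G+C=4 → Tm = 2(8)+4(4) = 32°C
Primer B: A+T=8, G+C=5 → Tm = 2(8)+4(5) = 36°C
32°C vs 36°C → primer B is higher.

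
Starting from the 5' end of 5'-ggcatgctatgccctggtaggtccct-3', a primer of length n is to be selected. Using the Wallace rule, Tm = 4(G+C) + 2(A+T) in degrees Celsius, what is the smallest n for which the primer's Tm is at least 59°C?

n = 19

First 18 bases: GGCATGCTATGCCCTGGT → Tm = 58°C (< 59°C)
First 19 bases: GGCATGCTATGCCCTGGTA → Tm = 60°C (≥ 59°C)
Since every base adds ≥2°C, Tm only increases with n, so the threshold is first crossed at n = 19.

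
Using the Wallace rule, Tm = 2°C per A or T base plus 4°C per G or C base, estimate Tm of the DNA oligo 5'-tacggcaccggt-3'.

40°C

Counting bases: T=2, G=4, C=4, A=2
AT pairs contribute 4, GC pairs contribute 8.
Tm = 2×4 + 4×8 = 40°C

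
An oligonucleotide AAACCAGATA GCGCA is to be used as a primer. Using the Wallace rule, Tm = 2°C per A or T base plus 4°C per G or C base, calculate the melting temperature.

A=7, T=1, G=3, C=4
A+T = 8, G+C = 7
Tm = 2(8) + 4(7) = 16 + 28 = 44°C

44°C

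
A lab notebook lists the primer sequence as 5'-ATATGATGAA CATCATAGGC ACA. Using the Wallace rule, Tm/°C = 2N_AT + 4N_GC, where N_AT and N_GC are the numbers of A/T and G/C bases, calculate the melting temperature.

Counting bases: A=10, C=4, G=4, T=5
A+T = 15, G+C = 8
Tm = 2×15 + 4×8 = 62°C

62°C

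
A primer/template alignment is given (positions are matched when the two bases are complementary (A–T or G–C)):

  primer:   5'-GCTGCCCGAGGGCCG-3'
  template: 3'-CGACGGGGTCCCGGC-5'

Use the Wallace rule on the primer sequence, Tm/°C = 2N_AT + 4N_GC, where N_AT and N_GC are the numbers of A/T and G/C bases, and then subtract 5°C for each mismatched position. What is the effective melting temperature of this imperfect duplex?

51°C

Primer base counts: A=1, T=1, G=7, C=6 → A+T=2, G+C=13
Perfect-match Tm = 2(2) + 4(13) = 4 + 52 = 56°C
Mismatches (positions where the bases are not complementary): 1 (at position 8)
Effective Tm = 56 − 1×5 = 56 − 5 = 51°C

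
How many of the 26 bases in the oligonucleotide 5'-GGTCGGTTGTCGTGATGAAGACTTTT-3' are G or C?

Base counts: G=9, C=3, T=10, A=4
Total G or C: 9 + 3 = 12

12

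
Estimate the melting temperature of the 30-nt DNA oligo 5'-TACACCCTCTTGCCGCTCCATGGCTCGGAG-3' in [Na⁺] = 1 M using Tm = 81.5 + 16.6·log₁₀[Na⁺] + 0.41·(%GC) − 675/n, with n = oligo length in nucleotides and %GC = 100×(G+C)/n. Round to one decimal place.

85.0°C

Length n = 30. Base counts: C=12, G=7, A=4, T=7
G+C = 19, so %GC = 19/30 × 100 = 63.333%
Salt term: 16.6 × (0) = 0
GC term: 0.41 × 63.333 = 25.967; length term: −675/30 = −22.5
Tm = 81.5 + (0) + 25.967 − 22.5 = 84.967 → 85.0°C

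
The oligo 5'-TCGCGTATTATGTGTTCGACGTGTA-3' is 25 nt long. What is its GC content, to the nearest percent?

44%

Scanning the sequence gives C=4, G=7, T=10, A=4.
G+C = 7 + 4 = 11 out of 25 bases
%GC = 11/25 × 100 = 44% ≈ 44%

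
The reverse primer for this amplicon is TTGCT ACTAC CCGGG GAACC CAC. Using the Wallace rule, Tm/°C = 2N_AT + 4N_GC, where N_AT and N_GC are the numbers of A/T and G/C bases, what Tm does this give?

74°C

G=5, A=5, T=4, C=9
AT pairs contribute 9, GC pairs contribute 14.
Tm = 2(9) + 4(14) = 18 + 56 = 74°C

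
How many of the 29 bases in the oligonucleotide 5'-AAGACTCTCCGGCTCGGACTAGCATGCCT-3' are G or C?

Base counts: C=10, T=6, G=7, A=6
Total G or C: 7 + 10 = 17

17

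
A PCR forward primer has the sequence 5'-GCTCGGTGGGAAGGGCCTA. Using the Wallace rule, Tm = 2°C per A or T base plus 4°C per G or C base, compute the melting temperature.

Base counts: C=4, A=3, G=9, T=3
AT pairs contribute 6, GC pairs contribute 13.
Tm = 2×6 + 4×13 = 64°C

64°C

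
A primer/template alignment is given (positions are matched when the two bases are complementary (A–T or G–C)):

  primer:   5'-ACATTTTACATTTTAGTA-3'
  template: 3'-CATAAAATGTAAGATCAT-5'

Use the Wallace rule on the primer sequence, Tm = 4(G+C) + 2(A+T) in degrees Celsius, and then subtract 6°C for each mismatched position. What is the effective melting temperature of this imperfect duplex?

24°C

Primer base counts: A=6, T=9, G=1, C=2 → A+T=15, G+C=3
Perfect-match Tm = 2(15) + 4(3) = 30 + 12 = 42°C
Mismatches (positions where the bases are not complementary): 3 (at positions 1, 2, 13)
Effective Tm = 42 − 3×6 = 42 − 18 = 24°C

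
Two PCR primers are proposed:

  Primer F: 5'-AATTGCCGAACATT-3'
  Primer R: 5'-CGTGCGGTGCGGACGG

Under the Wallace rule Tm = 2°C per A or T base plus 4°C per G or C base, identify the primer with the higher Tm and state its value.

Primer F: A+T=9, G+C=5 → Tm = 2(9)+4(5) = 38°C
Primer R: A+T=3, G+C=13 → Tm = 2(3)+4(13) = 58°C
38°C vs 58°C → primer R is higher.

Primer R, 58°C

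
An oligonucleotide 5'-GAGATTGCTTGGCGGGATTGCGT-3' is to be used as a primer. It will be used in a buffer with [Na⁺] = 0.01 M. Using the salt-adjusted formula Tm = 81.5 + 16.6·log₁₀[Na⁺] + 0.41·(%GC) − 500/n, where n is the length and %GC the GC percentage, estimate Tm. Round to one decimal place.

49.7°C

Length n = 23. Scanning the sequence gives T=7, C=3, A=3, G=10.
G+C = 13, so %GC = 13/23 × 100 = 56.522%
Salt term: 16.6 × (-2) = -33.2
GC term: 0.41 × 56.522 = 23.174; length term: −500/23 = −21.739
Tm = 81.5 + (-33.2) + 23.174 − 21.739 = 49.735 → 49.7°C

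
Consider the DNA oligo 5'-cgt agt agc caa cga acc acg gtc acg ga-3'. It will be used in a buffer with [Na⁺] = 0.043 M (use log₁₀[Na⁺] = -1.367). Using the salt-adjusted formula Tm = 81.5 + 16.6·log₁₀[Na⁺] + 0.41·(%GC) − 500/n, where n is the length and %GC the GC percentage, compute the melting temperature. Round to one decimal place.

65.6°C

Length n = 29. Counting bases: A=9, C=9, G=8, T=3
G+C = 17, so %GC = 17/29 × 100 = 58.621%
Salt term: 16.6 × (-1.367) = -22.692
GC term: 0.41 × 58.621 = 24.035; length term: −500/29 = −17.241
Tm = 81.5 + (-22.692) + 24.035 − 17.241 = 65.602 → 65.6°C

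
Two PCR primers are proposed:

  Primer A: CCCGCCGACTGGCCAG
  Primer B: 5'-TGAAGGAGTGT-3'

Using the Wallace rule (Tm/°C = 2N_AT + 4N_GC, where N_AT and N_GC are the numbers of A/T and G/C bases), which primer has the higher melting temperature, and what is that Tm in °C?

Primer A: A+T=3, G+C=13 → Tm = 2(3)+4(13) = 58°C
Primer B: A+T=6, G+C=5 → Tm = 2(6)+4(5) = 32°C
58°C vs 32°C → primer A is higher.

Primer A, 58°C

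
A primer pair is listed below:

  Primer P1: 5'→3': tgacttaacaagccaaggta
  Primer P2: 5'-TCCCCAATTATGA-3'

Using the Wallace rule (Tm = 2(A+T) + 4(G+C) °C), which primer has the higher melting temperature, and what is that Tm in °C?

Primer P1, 56°C

Primer P1: A+T=12, G+C=8 → Tm = 2(12)+4(8) = 56°C
Primer P2: A+T=8, G+C=5 → Tm = 2(8)+4(5) = 36°C
56°C vs 36°C → primer P1 is higher.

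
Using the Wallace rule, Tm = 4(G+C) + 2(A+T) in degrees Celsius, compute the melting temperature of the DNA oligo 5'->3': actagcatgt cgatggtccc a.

Base counts: T=5, G=5, C=6, A=5
AT pairs contribute 10, GC pairs contribute 11.
Tm = 4·11 + 2·10 = 44 + 20 = 64°C

64°C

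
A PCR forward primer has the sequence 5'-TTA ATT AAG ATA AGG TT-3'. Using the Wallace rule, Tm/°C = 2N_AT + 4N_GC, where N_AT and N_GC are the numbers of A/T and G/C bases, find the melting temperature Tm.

40°C

Base counts: T=7, G=3, C=0, A=7
AT pairs contribute 14, GC pairs contribute 3.
Tm = 4·3 + 2·14 = 12 + 28 = 40°C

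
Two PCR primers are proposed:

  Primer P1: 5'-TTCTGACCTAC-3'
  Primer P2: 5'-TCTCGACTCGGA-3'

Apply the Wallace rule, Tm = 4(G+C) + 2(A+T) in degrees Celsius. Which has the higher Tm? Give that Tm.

Primer P1: A+T=6, G+C=5 → Tm = 2(6)+4(5) = 32°C
Primer P2: A+T=5, G+C=7 → Tm = 2(5)+4(7) = 38°C
32°C vs 38°C → primer P2 is higher.

Primer P2, 38°C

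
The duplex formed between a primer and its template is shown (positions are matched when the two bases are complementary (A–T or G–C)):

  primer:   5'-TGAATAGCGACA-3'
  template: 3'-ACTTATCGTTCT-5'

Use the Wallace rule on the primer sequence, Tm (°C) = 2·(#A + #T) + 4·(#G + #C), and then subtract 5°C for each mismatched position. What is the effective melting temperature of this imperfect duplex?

24°C

Primer base counts: A=5, T=2, G=3, C=2 → A+T=7, G+C=5
Perfect-match Tm = 2(7) + 4(5) = 14 + 20 = 34°C
Mismatches (positions where the bases are not complementary): 2 (at positions 9, 11)
Effective Tm = 34 − 2×5 = 34 − 10 = 24°C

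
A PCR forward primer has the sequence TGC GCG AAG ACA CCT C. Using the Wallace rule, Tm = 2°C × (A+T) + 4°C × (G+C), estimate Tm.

52°C

Base counts: T=2, A=4, G=4, C=6
AT pairs contribute 6, GC pairs contribute 10.
Tm = 2×6 + 4×10 = 52°C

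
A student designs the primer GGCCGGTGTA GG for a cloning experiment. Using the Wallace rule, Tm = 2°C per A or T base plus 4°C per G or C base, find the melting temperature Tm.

42°C

C=2, G=7, A=1, T=2
A+T = 3, G+C = 9
Tm = 2×3 + 4×9 = 42°C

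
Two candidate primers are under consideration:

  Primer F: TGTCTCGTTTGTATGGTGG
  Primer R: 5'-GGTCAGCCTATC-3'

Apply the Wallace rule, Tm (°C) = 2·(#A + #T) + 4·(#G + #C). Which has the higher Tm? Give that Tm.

Primer F, 56°C

Primer F: A+T=10, G+C=9 → Tm = 2(10)+4(9) = 56°C
Primer R: A+T=5, G+C=7 → Tm = 2(5)+4(7) = 38°C
56°C vs 38°C → primer F is higher.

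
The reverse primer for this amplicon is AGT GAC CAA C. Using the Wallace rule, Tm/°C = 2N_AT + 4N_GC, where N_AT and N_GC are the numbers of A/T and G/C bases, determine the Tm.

30°C

Base counts: G=2, T=1, A=4, C=3
AT pairs contribute 5, GC pairs contribute 5.
Tm = 2×5 + 4×5 = 30°C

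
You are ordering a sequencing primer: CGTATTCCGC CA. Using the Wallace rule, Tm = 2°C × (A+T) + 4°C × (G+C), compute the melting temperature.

38°C

Scanning the sequence gives G=2, T=3, A=2, C=5.
A+T = 5, G+C = 7
Tm = 2(5) + 4(7) = 10 + 28 = 38°C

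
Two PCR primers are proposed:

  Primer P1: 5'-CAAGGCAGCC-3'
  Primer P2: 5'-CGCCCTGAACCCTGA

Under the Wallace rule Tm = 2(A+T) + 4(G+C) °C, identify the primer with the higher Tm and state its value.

Primer P2, 50°C

Primer P1: A+T=3, G+C=7 → Tm = 2(3)+4(7) = 34°C
Primer P2: A+T=5, G+C=10 → Tm = 2(5)+4(10) = 50°C
34°C vs 50°C → primer P2 is higher.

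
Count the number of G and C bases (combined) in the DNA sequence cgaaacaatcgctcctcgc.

Counting bases: T=3, A=5, C=8, G=3
G+C = 3 + 8 = 11

11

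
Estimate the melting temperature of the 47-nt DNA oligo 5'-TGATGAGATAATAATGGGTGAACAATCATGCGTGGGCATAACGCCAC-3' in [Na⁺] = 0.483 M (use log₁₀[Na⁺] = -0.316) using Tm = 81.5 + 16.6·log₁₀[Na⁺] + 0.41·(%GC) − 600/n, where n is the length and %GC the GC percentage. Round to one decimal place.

Length n = 47. Counting bases: A=16, G=13, T=10, C=8
G+C = 21, so %GC = 21/47 × 100 = 44.681%
Salt term: 16.6 × (-0.316) = -5.246
GC term: 0.41 × 44.681 = 18.319; length term: −600/47 = −12.766
Tm = 81.5 + (-5.246) + 18.319 − 12.766 = 81.807 → 81.8°C

81.8°C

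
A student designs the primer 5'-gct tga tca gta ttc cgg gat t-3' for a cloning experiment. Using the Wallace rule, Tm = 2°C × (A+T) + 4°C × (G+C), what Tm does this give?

Base counts: G=6, C=4, A=4, T=8
AT pairs contribute 12, GC pairs contribute 10.
Tm = 2(12) + 4(10) = 24 + 40 = 64°C

64°C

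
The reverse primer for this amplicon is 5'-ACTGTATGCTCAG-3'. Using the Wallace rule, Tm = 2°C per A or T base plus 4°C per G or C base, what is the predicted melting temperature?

38°C

Counting bases: A=3, C=3, G=3, T=4
So N_AT = 7 and N_GC = 6.
Tm = 2(7) + 4(6) = 14 + 24 = 38°C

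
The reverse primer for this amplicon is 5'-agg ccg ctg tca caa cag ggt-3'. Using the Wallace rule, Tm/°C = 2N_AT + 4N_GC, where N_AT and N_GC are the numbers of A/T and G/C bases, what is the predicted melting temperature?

C=6, G=7, T=3, A=5
AT pairs contribute 8, GC pairs contribute 13.
Tm = 2(8) + 4(13) = 16 + 52 = 68°C

68°C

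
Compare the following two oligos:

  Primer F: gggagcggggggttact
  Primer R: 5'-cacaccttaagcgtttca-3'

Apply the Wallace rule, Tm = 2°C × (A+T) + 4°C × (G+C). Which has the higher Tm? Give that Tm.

Primer F, 58°C

Primer F: A+T=5, G+C=12 → Tm = 2(5)+4(12) = 58°C
Primer R: A+T=10, G+C=8 → Tm = 2(10)+4(8) = 52°C
58°C vs 52°C → primer F is higher.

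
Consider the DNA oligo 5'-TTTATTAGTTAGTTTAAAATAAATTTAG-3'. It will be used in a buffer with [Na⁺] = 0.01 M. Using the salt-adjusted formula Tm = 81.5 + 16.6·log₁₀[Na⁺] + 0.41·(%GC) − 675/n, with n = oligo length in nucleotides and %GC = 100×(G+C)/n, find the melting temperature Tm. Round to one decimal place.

Length n = 28. A=11, C=0, G=3, T=14
G+C = 3, so %GC = 3/28 × 100 = 10.714%
Salt term: 16.6 × (-2) = -33.2
GC term: 0.41 × 10.714 = 4.393; length term: −675/28 = −24.107
Tm = 81.5 + (-33.2) + 4.393 − 24.107 = 28.586 → 28.6°C

28.6°C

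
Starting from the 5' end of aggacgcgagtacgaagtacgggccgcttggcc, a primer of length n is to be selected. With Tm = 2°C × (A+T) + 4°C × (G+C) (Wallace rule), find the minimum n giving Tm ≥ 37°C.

First 11 bases: AGGACGCGAGT → Tm = 36°C (< 37°C)
First 12 bases: AGGACGCGAGTA → Tm = 38°C (≥ 37°C)
Each additional base adds 2°C (A/T) or 4°C (G/C), so Tm is non-decreasing in n; n = 12 is the first length to reach 37°C.

n = 12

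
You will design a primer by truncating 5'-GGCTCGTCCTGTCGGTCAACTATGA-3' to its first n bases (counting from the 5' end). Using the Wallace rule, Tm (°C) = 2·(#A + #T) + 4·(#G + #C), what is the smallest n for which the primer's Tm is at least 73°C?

First 23 bases: GGCTCGTCCTGTCGGTCAACTAT → Tm = 72°C (< 73°C)
First 24 bases: GGCTCGTCCTGTCGGTCAACTATG → Tm = 76°C (≥ 73°C)
Each additional base adds 2°C (A/T) or 4°C (G/C), so Tm is non-decreasing in n; n = 24 is the first length to reach 73°C.

n = 24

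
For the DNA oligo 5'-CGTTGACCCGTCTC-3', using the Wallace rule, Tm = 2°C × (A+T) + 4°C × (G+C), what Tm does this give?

Counting bases: G=3, A=1, C=6, T=4
So N_AT = 5 and N_GC = 9.
Tm = 2(5) + 4(9) = 10 + 36 = 46°C

46°C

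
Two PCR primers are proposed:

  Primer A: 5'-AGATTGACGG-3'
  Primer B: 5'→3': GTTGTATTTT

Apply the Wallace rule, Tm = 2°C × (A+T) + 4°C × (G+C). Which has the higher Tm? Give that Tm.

Primer A: A+T=5, G+C=5 → Tm = 2(5)+4(5) = 30°C
Primer B: A+T=8, G+C=2 → Tm = 2(8)+4(2) = 24°C
30°C vs 24°C → primer A is higher.

Primer A, 30°C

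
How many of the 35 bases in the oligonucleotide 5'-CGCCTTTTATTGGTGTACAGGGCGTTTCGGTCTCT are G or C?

18

T=14, G=10, A=3, C=8
Total G or C: 10 + 8 = 18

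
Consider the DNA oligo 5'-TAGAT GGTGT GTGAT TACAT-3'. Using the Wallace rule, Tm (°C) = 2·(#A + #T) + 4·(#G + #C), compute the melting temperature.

Base counts: A=5, G=6, C=1, T=8
A+T = 13, G+C = 7
Tm = 4·7 + 2·13 = 28 + 26 = 54°C

54°C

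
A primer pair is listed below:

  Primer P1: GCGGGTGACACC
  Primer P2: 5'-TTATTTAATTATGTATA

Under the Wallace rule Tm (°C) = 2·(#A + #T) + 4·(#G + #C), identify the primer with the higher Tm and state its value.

Primer P1, 42°C

Primer P1: A+T=3, G+C=9 → Tm = 2(3)+4(9) = 42°C
Primer P2: A+T=16, G+C=1 → Tm = 2(16)+4(1) = 36°C
42°C vs 36°C → primer P1 is higher.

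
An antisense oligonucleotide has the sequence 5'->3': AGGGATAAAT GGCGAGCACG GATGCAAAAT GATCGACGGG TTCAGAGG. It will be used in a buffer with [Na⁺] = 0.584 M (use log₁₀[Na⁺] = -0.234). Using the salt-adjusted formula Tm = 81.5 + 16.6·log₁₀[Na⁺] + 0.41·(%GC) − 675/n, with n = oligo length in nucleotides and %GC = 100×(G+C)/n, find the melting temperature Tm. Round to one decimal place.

84.9°C

Length n = 48. Scanning the sequence gives A=16, T=7, G=18, C=7.
G+C = 25, so %GC = 25/48 × 100 = 52.083%
Salt term: 16.6 × (-0.234) = -3.884
GC term: 0.41 × 52.083 = 21.354; length term: −675/48 = −14.062
Tm = 81.5 + (-3.884) + 21.354 − 14.062 = 84.908 → 84.9°C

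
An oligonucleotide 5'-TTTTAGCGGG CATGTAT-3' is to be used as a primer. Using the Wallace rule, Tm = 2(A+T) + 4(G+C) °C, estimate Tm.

Scanning the sequence gives A=3, G=5, C=2, T=7.
A+T = 10, G+C = 7
Tm = 4·7 + 2·10 = 28 + 20 = 48°C

48°C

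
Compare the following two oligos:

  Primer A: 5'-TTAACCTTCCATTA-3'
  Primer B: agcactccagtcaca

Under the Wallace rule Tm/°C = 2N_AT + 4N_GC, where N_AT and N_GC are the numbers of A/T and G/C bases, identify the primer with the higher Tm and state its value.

Primer A: A+T=10, G+C=4 → Tm = 2(10)+4(4) = 36°C
Primer B: A+T=7, G+C=8 → Tm = 2(7)+4(8) = 46°C
36°C vs 46°C → primer B is higher.

Primer B, 46°C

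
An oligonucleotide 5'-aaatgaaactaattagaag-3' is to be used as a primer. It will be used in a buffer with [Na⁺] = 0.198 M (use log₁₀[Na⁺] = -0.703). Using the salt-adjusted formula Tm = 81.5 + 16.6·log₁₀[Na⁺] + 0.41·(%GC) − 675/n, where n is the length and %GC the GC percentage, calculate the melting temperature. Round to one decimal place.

42.9°C

Length n = 19. Counting bases: C=1, A=11, G=3, T=4
G+C = 4, so %GC = 4/19 × 100 = 21.053%
Salt term: 16.6 × (-0.703) = -11.67
GC term: 0.41 × 21.053 = 8.632; length term: −675/19 = −35.526
Tm = 81.5 + (-11.67) + 8.632 − 35.526 = 42.936 → 42.9°C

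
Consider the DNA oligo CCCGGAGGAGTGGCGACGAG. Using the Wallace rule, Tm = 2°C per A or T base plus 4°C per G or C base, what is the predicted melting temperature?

70°C

Scanning the sequence gives C=5, T=1, A=4, G=10.
A+T = 5, G+C = 15
Tm = 2(5) + 4(15) = 10 + 60 = 70°C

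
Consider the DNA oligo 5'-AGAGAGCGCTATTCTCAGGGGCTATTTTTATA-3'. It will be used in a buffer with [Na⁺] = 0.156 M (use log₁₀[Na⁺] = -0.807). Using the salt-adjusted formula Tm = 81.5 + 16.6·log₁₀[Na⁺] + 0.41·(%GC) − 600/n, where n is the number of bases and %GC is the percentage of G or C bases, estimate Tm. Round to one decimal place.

Length n = 32. G=8, A=8, T=11, C=5
G+C = 13, so %GC = 13/32 × 100 = 40.625%
Salt term: 16.6 × (-0.807) = -13.396
GC term: 0.41 × 40.625 = 16.656; length term: −600/32 = −18.75
Tm = 81.5 + (-13.396) + 16.656 − 18.75 = 66.01 → 66.0°C

66.0°C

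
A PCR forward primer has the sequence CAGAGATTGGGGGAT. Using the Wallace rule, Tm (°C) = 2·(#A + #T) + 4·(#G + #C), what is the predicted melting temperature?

Scanning the sequence gives C=1, G=7, A=4, T=3.
So N_AT = 7 and N_GC = 8.
Tm = 2(7) + 4(8) = 14 + 32 = 46°C

46°C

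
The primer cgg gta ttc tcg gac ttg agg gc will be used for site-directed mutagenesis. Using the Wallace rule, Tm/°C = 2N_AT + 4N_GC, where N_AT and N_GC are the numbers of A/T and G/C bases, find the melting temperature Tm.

Counting bases: G=9, T=6, C=5, A=3
So N_AT = 9 and N_GC = 14.
Tm = 2×9 + 4×14 = 74°C

74°C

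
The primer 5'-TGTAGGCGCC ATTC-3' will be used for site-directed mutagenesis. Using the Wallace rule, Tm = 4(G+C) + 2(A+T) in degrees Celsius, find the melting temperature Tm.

Base counts: A=2, G=4, C=4, T=4
AT pairs contribute 6, GC pairs contribute 8.
Tm = 4·8 + 2·6 = 32 + 12 = 44°C

44°C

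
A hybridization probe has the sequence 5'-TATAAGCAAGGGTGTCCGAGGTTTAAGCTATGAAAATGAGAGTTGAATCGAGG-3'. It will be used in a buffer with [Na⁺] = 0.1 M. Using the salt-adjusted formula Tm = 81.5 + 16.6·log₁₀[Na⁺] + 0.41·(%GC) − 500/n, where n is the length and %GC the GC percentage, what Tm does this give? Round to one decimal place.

Length n = 53. Scanning the sequence gives G=17, A=18, C=5, T=13.
G+C = 22, so %GC = 22/53 × 100 = 41.509%
Salt term: 16.6 × (-1) = -16.6
GC term: 0.41 × 41.509 = 17.019; length term: −500/53 = −9.434
Tm = 81.5 + (-16.6) + 17.019 − 9.434 = 72.485 → 72.5°C

72.5°C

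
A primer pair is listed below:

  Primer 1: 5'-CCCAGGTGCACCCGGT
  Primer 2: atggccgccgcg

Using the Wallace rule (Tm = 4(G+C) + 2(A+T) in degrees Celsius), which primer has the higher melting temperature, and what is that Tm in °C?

Primer 1, 56°C

Primer 1: A+T=4, G+C=12 → Tm = 2(4)+4(12) = 56°C
Primer 2: A+T=2, G+C=10 → Tm = 2(2)+4(10) = 44°C
56°C vs 44°C → primer 1 is higher.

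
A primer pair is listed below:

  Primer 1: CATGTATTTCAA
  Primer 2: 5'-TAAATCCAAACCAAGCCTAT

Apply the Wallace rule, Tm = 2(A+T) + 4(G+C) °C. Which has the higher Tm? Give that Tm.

Primer 2, 54°C

Primer 1: A+T=9, G+C=3 → Tm = 2(9)+4(3) = 30°C
Primer 2: A+T=13, G+C=7 → Tm = 2(13)+4(7) = 54°C
30°C vs 54°C → primer 2 is higher.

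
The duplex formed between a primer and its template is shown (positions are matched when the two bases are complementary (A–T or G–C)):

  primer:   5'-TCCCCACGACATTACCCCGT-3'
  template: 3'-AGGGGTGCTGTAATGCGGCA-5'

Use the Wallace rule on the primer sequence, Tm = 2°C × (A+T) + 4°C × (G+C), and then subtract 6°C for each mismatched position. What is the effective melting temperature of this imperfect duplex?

58°C

Primer base counts: A=4, T=4, G=2, C=10 → A+T=8, G+C=12
Perfect-match Tm = 2(8) + 4(12) = 16 + 48 = 64°C
Mismatches (positions where the bases are not complementary): 1 (at position 16)
Effective Tm = 64 − 1×6 = 64 − 6 = 58°C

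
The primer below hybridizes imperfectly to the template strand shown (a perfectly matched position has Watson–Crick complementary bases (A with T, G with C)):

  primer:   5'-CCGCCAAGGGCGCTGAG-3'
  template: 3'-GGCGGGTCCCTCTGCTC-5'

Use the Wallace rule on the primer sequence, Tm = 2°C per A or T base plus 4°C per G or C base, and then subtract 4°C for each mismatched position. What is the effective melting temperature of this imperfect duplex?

Primer base counts: A=3, T=1, G=7, C=6 → A+T=4, G+C=13
Perfect-match Tm = 2(4) + 4(13) = 8 + 52 = 60°C
Mismatches (positions where the bases are not complementary): 4 (at positions 6, 11, 13, 14)
Effective Tm = 60 − 4×4 = 60 − 16 = 44°C

44°C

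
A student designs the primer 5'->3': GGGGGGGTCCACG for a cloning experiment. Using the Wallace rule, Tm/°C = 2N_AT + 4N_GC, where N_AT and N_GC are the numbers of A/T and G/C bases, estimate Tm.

48°C

Scanning the sequence gives C=3, G=8, A=1, T=1.
AT pairs contribute 2, GC pairs contribute 11.
Tm = 2×2 + 4×11 = 48°C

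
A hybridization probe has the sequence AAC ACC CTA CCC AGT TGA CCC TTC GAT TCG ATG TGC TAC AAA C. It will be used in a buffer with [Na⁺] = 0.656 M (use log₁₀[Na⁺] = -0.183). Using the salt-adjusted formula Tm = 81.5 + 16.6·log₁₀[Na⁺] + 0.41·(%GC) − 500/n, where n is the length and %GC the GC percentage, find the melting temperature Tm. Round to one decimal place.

Length n = 43. Base counts: C=15, A=12, T=10, G=6
G+C = 21, so %GC = 21/43 × 100 = 48.837%
Salt term: 16.6 × (-0.183) = -3.038
GC term: 0.41 × 48.837 = 20.023; length term: −500/43 = −11.628
Tm = 81.5 + (-3.038) + 20.023 − 11.628 = 86.857 → 86.9°C

86.9°C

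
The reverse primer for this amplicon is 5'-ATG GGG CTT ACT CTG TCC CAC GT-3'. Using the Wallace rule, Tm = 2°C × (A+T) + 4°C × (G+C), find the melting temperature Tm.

72°C

A=3, G=6, T=7, C=7
A+T = 10, G+C = 13
Tm = 2(10) + 4(13) = 20 + 52 = 72°C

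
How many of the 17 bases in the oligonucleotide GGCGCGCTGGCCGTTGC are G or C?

14

Counting bases: G=8, C=6, A=0, T=3
G+C = 8 + 6 = 14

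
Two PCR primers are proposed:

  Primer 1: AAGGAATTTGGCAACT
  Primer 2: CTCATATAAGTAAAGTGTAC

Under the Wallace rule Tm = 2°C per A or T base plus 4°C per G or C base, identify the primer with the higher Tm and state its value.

Primer 2, 52°C

Primer 1: A+T=10, G+C=6 → Tm = 2(10)+4(6) = 44°C
Primer 2: A+T=14, G+C=6 → Tm = 2(14)+4(6) = 52°C
44°C vs 52°C → primer 2 is higher.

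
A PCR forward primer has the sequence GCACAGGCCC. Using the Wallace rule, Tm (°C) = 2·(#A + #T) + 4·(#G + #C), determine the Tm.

G=3, C=5, A=2, T=0
AT pairs contribute 2, GC pairs contribute 8.
Tm = 4·8 + 2·2 = 32 + 4 = 36°C

36°C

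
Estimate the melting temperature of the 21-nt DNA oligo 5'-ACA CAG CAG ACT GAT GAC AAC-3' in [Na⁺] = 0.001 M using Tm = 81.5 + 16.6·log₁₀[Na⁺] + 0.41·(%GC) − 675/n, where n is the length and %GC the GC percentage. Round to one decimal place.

19.1°C

Length n = 21. G=4, T=2, C=6, A=9
G+C = 10, so %GC = 10/21 × 100 = 47.619%
Salt term: 16.6 × (-3) = -49.8
GC term: 0.41 × 47.619 = 19.524; length term: −675/21 = −32.143
Tm = 81.5 + (-49.8) + 19.524 − 32.143 = 19.081 → 19.1°C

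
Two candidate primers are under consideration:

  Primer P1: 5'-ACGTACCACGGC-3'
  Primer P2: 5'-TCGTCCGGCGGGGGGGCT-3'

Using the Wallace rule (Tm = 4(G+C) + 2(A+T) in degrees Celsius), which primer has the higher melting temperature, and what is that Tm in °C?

Primer P2, 66°C

Primer P1: A+T=4, G+C=8 → Tm = 2(4)+4(8) = 40°C
Primer P2: A+T=3, G+C=15 → Tm = 2(3)+4(15) = 66°C
40°C vs 66°C → primer P2 is higher.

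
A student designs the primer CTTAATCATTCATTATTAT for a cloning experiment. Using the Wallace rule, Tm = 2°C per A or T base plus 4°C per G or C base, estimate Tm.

44°C

C=3, G=0, T=10, A=6
So N_AT = 16 and N_GC = 3.
Tm = 2(16) + 4(3) = 32 + 12 = 44°C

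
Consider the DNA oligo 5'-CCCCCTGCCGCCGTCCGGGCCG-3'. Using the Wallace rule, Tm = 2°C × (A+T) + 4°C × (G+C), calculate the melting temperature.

84°C

Counting bases: A=0, T=2, G=7, C=13
A+T = 2, G+C = 20
Tm = 2(2) + 4(20) = 4 + 80 = 84°C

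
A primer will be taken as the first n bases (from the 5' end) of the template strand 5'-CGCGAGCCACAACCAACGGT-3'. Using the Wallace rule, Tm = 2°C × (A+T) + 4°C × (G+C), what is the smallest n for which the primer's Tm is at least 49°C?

First 14 bases: CGCGAGCCACAACC → Tm = 48°C (< 49°C)
First 15 bases: CGCGAGCCACAACCA → Tm = 50°C (≥ 49°C)
Each additional base adds 2°C (A/T) or 4°C (G/C), so Tm is non-decreasing in n; n = 15 is the first length to reach 49°C.

n = 15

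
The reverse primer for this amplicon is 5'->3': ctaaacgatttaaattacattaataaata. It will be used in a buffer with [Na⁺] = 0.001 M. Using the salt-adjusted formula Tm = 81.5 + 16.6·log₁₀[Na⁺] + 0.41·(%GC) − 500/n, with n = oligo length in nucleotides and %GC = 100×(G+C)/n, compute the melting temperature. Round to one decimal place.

20.1°C

Length n = 29. Counting bases: A=15, C=3, T=10, G=1
G+C = 4, so %GC = 4/29 × 100 = 13.793%
Salt term: 16.6 × (-3) = -49.8
GC term: 0.41 × 13.793 = 5.655; length term: −500/29 = −17.241
Tm = 81.5 + (-49.8) + 5.655 − 17.241 = 20.114 → 20.1°C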